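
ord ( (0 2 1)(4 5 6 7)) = 12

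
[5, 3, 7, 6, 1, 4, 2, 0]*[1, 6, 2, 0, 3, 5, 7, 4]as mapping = [0→5, 1→0, 2→4, 3→7, 4→6, 5→3, 6→2, 7→1]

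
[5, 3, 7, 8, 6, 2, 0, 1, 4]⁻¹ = [6, 7, 5, 1, 8, 0, 4, 2, 3]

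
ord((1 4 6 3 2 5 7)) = 7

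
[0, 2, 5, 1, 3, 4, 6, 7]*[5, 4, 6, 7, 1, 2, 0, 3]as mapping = [0→5, 1→6, 2→2, 3→4, 4→7, 5→1, 6→0, 7→3]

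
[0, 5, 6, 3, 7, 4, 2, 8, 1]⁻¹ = [0, 8, 6, 3, 5, 1, 2, 4, 7]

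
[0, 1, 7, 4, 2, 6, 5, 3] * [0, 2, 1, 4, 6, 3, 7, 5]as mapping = [0→0, 1→2, 2→5, 3→6, 4→1, 5→7, 6→3, 7→4]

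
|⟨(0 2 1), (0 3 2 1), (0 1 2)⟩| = 24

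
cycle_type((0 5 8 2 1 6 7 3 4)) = 9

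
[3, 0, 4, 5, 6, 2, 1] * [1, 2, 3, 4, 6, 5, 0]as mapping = [0→4, 1→1, 2→6, 3→5, 4→0, 5→3, 6→2]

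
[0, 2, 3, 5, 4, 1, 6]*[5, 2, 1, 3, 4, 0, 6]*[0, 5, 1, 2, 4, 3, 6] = [3, 5, 2, 0, 4, 1, 6]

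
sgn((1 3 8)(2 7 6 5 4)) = 1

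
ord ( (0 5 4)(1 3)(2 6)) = 6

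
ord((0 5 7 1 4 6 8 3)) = 8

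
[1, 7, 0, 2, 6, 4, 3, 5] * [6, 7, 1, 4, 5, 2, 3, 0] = [7, 0, 6, 1, 3, 5, 4, 2]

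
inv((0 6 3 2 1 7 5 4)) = (0 4 5 7 1 2 3 6)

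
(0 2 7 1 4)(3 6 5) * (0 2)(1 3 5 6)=(1 4 2 7 3)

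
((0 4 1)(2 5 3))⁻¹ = (0 1 4)(2 3 5)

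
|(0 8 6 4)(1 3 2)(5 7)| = 12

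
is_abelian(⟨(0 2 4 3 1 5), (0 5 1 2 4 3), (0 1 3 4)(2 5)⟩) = no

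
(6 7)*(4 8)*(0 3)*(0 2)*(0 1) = (0 3 2 1)(4 8)(6 7)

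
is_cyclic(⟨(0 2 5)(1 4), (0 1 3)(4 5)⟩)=no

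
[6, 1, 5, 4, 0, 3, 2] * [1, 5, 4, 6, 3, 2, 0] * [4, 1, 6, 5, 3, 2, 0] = [4, 2, 6, 5, 1, 0, 3]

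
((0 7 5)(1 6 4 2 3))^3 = (1 2 6 3 4)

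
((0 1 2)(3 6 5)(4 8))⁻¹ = (0 2 1)(3 5 6)(4 8)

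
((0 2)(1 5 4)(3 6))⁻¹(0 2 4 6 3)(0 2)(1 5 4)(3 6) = (0 1 3 6 2)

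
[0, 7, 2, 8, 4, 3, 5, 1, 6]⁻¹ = [0, 7, 2, 5, 4, 6, 8, 1, 3]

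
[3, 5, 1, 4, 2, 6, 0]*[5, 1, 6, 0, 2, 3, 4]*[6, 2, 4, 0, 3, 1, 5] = [6, 0, 2, 4, 5, 3, 1]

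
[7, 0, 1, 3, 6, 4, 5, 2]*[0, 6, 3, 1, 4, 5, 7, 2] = [2, 0, 6, 1, 7, 4, 5, 3]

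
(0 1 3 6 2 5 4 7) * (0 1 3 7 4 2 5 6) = (0 3) (1 7) (2 6 5) 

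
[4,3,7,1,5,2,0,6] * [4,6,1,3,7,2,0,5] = [7,3,5,6,2,1,4,0]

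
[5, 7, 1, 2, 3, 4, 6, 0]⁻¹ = [7, 2, 3, 4, 5, 0, 6, 1]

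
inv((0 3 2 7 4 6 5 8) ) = (0 8 5 6 4 7 2 3) 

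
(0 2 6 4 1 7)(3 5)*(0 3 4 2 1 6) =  (0 1 7 3 5 4 6 2)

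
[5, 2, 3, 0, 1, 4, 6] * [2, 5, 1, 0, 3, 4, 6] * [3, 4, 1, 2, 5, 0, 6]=[5, 4, 3, 1, 0, 2, 6]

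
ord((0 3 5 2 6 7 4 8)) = 8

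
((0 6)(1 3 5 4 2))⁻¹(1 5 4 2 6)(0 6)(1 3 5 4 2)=(0 3 4 2 1)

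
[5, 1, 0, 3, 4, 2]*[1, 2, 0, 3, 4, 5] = [5, 2, 1, 3, 4, 0] 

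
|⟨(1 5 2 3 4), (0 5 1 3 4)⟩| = 360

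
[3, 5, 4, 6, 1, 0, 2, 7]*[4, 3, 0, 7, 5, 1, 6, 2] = [7, 1, 5, 6, 3, 4, 0, 2]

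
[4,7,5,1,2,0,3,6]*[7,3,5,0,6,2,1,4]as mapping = [0→6,1→4,2→2,3→3,4→5,5→7,6→0,7→1]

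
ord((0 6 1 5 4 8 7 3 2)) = 9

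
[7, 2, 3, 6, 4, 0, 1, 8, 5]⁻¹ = [5, 6, 1, 2, 4, 8, 3, 0, 7]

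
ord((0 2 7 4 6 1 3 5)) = 8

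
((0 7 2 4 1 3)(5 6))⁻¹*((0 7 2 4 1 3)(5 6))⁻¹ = (0 1 2)(3 4 7)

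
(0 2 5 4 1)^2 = (0 5 1 2 4)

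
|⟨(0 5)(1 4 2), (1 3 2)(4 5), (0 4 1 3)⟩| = 720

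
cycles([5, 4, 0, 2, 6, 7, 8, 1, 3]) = (0 5 7 1 4 6 8 3 2)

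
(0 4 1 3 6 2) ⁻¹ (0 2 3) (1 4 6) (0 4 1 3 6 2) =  (0 6 4) (1 2 3) 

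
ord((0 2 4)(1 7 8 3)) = 12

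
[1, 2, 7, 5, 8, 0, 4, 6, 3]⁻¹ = [5, 0, 1, 8, 6, 3, 7, 2, 4]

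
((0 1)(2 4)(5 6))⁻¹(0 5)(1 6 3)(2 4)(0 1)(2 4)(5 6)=(0 5 3)(1 6)(2 4)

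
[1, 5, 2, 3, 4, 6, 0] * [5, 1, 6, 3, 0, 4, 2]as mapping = [0→1, 1→4, 2→6, 3→3, 4→0, 5→2, 6→5]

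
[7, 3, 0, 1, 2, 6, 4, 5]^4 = [4, 1, 6, 3, 5, 0, 7, 2]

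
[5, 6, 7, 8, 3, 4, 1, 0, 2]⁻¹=[7, 6, 8, 4, 5, 0, 1, 2, 3]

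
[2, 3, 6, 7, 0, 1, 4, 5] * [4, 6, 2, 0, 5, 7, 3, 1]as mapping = [0→2, 1→0, 2→3, 3→1, 4→4, 5→6, 6→5, 7→7]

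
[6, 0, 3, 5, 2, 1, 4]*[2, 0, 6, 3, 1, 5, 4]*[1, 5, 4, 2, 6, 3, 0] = [6, 4, 2, 3, 0, 1, 5]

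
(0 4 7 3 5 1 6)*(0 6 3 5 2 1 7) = (0 4)(1 3 2)(5 7)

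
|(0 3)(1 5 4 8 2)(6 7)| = 10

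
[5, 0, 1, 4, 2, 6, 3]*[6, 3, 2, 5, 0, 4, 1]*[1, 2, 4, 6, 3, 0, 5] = [3, 5, 6, 1, 4, 2, 0]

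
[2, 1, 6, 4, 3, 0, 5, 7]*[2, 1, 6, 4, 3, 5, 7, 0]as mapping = [0→6, 1→1, 2→7, 3→3, 4→4, 5→2, 6→5, 7→0]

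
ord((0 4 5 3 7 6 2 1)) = 8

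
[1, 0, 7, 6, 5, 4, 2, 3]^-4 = [0, 1, 2, 3, 4, 5, 6, 7]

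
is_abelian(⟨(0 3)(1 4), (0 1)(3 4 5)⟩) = no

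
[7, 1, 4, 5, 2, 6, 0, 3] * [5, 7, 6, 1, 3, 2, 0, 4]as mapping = [0→4, 1→7, 2→3, 3→2, 4→6, 5→0, 6→5, 7→1]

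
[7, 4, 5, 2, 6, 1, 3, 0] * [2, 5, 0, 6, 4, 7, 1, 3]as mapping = [0→3, 1→4, 2→7, 3→0, 4→1, 5→5, 6→6, 7→2]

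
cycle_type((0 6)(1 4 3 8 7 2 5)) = 2.7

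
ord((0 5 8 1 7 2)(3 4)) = 6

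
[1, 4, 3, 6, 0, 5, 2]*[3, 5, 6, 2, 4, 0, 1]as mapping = [0→5, 1→4, 2→2, 3→1, 4→3, 5→0, 6→6]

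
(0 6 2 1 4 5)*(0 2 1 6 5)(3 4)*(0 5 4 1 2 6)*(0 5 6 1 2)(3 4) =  (0 3 2 5 1 4 6)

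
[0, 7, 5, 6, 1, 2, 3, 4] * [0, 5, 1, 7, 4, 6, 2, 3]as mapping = [0→0, 1→3, 2→6, 3→2, 4→5, 5→1, 6→7, 7→4]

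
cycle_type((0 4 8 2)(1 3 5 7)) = 4^2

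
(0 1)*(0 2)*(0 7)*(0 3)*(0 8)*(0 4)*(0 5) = (0 1 2 7 3 8 4 5)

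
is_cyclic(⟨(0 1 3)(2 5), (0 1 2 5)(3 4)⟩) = no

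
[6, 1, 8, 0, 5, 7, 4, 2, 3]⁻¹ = [3, 1, 7, 8, 6, 4, 0, 5, 2]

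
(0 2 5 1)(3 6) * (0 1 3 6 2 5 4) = (0 5 3 2 4)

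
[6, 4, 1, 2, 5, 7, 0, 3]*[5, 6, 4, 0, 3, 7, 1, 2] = [1, 3, 6, 4, 7, 2, 5, 0]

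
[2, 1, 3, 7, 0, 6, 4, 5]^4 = [5, 1, 6, 4, 7, 2, 3, 0]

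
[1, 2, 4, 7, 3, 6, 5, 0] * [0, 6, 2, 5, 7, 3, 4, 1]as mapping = [0→6, 1→2, 2→7, 3→1, 4→5, 5→4, 6→3, 7→0]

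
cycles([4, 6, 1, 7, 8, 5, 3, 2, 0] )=(0 4 8)(1 6 3 7 2)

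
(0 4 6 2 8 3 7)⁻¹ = (0 7 3 8 2 6 4)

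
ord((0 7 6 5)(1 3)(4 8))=4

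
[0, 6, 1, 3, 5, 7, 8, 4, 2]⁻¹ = [0, 2, 8, 3, 7, 4, 1, 5, 6]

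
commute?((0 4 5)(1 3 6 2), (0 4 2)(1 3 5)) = no:(0 4 5)(1 3 6 2) * (0 4 2)(1 3 5) = (0 2 3 6)(1 5 4), (0 4 2)(1 3 5) * (0 4 5)(1 3 6 2) = (0 5 3)(1 6 2 4)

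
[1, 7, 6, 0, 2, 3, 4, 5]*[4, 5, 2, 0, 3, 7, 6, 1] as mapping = [0→5, 1→1, 2→6, 3→4, 4→2, 5→0, 6→3, 7→7] 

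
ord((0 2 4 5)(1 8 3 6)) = 4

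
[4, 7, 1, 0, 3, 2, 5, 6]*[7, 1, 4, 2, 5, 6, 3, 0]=[5, 0, 1, 7, 2, 4, 6, 3]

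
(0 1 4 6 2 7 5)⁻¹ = (0 5 7 2 6 4 1)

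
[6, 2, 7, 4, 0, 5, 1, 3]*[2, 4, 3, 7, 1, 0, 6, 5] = [6, 3, 5, 1, 2, 0, 4, 7]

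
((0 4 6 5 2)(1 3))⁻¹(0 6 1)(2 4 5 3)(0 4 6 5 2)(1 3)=(0 6 2 1)(3 4 5)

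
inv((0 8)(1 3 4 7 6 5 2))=(0 8)(1 2 5 6 7 4 3)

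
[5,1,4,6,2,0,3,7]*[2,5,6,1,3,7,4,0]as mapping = [0→7,1→5,2→3,3→4,4→6,5→2,6→1,7→0]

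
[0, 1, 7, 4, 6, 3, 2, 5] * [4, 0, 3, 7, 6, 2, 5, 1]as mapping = [0→4, 1→0, 2→1, 3→6, 4→5, 5→7, 6→3, 7→2]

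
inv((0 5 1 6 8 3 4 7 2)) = (0 2 7 4 3 8 6 1 5)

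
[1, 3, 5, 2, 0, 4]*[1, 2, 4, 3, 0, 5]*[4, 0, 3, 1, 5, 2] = [3, 1, 2, 5, 0, 4]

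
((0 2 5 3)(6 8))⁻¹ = (0 3 5 2)(6 8)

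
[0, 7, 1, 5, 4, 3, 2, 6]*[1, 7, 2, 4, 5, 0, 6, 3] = [1, 3, 7, 0, 5, 4, 2, 6]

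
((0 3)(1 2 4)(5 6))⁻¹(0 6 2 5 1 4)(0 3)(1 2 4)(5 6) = (1 3 5 4 6 2)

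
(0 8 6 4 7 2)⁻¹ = (0 2 7 4 6 8)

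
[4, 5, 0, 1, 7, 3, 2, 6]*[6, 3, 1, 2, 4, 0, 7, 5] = [4, 0, 6, 3, 5, 2, 1, 7]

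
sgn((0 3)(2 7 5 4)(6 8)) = -1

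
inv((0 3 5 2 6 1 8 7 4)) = (0 4 7 8 1 6 2 5 3)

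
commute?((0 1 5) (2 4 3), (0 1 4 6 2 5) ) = no:(0 1 5) (2 4 3)*(0 1 4 6 2 5) = (0 4 3 5 1) (2 6), (0 1 4 6 2 5)*(0 1 5) (2 4 3) = (0 5 1 3 2) (4 6) 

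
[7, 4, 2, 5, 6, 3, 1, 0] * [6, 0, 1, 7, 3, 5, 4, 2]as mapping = [0→2, 1→3, 2→1, 3→5, 4→4, 5→7, 6→0, 7→6]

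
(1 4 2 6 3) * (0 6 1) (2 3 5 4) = (0 6 5 4 3) (1 2) 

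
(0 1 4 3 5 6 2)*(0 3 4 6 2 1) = (1 6)(2 3 5)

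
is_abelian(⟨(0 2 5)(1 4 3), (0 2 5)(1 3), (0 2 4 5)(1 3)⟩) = no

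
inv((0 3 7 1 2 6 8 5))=(0 5 8 6 2 1 7 3)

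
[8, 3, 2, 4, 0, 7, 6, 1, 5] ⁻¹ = [4, 7, 2, 1, 3, 8, 6, 5, 0] 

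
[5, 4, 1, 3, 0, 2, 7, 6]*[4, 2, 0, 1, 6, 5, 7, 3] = [5, 6, 2, 1, 4, 0, 3, 7]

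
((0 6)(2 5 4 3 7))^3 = (0 6)(2 3 5 7 4)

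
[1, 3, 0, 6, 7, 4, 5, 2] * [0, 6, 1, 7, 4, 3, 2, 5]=[6, 7, 0, 2, 5, 4, 3, 1]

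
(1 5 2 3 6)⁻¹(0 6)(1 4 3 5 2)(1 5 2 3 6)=(0 1)(2 3 5 4 6)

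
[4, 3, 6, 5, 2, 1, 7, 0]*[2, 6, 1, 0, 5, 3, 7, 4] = [5, 0, 7, 3, 1, 6, 4, 2] 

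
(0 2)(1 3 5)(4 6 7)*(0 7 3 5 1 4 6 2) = (1 5 4 2 7 6 3)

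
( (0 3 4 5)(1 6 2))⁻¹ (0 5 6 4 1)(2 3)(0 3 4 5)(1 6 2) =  (0 2 5 6 3)(1 4)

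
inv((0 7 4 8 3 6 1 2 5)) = (0 5 2 1 6 3 8 4 7)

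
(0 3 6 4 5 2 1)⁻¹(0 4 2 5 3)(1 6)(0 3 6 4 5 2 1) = (0 4)(1 2 6 3 5)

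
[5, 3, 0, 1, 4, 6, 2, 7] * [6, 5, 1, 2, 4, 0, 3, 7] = [0, 2, 6, 5, 4, 3, 1, 7] 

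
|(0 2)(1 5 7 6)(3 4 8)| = 12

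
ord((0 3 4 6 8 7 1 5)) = 8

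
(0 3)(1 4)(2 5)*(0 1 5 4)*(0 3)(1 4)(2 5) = (1 3 4 2)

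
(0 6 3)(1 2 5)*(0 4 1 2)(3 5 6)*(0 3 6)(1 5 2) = (0 6 2)(1 3 4 5)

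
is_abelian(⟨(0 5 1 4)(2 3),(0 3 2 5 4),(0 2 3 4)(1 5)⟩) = no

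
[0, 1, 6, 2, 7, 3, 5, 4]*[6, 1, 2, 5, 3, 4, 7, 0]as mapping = [0→6, 1→1, 2→7, 3→2, 4→0, 5→5, 6→4, 7→3]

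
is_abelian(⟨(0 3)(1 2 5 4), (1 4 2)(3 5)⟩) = no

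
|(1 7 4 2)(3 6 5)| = 12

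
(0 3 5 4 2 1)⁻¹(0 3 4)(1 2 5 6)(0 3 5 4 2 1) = (0 1 4 6)(2 3 5)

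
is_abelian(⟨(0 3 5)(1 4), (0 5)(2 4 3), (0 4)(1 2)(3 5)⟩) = no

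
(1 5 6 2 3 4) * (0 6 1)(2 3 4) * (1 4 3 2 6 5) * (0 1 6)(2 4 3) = (0 5 3)(1 6 4)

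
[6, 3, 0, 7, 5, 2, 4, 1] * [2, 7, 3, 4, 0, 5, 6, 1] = [6, 4, 2, 1, 5, 3, 0, 7]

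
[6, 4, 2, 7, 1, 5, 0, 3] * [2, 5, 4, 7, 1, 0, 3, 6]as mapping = [0→3, 1→1, 2→4, 3→6, 4→5, 5→0, 6→2, 7→7]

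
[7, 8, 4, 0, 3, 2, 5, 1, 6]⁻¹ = [3, 7, 5, 4, 2, 6, 8, 0, 1]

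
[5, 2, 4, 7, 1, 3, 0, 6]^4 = [6, 2, 4, 5, 1, 0, 7, 3]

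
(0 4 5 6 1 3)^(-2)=(0 1 5)(3 6 4)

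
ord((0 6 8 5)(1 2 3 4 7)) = 20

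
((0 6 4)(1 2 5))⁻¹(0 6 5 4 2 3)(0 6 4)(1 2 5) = (0 5 3 6 4 1)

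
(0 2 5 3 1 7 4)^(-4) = (0 3 4 5 7 2 1)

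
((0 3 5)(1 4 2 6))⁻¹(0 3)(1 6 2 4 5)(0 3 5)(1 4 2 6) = (0 4 1 6 2)(3 5)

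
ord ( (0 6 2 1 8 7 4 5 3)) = 9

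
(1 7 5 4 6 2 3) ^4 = (1 6 7 2 5 3 4) 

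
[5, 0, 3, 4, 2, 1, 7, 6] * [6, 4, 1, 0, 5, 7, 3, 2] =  [7, 6, 0, 5, 1, 4, 2, 3]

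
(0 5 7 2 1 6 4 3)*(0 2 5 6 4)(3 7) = (0 6)(1 4 7 5 3 2)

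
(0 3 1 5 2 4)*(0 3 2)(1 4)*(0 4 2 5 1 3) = (0 5 4)(2 3)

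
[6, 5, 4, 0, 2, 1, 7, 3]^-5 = [3, 5, 4, 7, 2, 1, 0, 6]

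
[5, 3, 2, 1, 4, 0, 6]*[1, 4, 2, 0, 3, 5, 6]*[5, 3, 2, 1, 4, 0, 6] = [0, 5, 2, 4, 1, 3, 6]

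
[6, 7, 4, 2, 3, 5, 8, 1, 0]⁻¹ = [8, 7, 3, 4, 2, 5, 0, 1, 6]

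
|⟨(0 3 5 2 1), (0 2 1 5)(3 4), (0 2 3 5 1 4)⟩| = 720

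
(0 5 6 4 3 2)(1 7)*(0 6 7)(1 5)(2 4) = (0 1)(2 6)(3 4)(5 7)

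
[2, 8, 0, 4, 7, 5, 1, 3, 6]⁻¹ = [2, 6, 0, 7, 3, 5, 8, 4, 1]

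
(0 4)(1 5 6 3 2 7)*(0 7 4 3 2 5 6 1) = (0 3 5 1 6 2 4 7)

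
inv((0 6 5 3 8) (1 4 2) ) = (0 8 3 5 6) (1 2 4) 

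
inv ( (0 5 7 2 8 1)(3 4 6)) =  (0 1 8 2 7 5)(3 6 4)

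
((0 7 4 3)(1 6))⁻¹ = (0 3 4 7)(1 6)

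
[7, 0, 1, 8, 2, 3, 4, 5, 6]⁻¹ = [1, 2, 4, 5, 6, 7, 8, 0, 3]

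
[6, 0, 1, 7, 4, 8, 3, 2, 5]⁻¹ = [1, 2, 7, 6, 4, 8, 0, 3, 5]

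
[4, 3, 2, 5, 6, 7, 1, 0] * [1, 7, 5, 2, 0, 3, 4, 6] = [0, 2, 5, 3, 4, 6, 7, 1]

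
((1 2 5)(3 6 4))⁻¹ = (1 5 2)(3 4 6)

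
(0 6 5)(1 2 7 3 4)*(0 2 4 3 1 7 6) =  (1 4 7)(2 6 5)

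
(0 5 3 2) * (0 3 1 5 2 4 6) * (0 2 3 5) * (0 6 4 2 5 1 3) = (1 6 5 3 2)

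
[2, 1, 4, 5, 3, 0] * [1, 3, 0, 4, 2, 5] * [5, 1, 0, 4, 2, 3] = [5, 4, 0, 3, 2, 1]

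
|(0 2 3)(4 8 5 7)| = 12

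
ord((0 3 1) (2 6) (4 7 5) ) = 6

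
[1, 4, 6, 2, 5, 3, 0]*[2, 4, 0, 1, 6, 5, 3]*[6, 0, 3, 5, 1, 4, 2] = [1, 2, 5, 6, 4, 0, 3]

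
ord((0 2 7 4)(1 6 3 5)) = 4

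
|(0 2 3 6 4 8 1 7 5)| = 9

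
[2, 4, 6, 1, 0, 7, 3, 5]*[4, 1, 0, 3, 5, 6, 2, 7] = [0, 5, 2, 1, 4, 7, 3, 6]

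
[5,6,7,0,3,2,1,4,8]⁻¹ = [3,6,5,4,7,0,1,2,8]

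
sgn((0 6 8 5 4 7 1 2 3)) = 1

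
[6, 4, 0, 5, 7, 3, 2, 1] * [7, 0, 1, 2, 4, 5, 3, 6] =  [3, 4, 7, 5, 6, 2, 1, 0]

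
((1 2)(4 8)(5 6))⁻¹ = (1 2)(4 8)(5 6)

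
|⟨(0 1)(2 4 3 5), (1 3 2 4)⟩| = 720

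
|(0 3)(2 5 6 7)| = 4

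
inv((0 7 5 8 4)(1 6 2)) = (0 4 8 5 7)(1 2 6)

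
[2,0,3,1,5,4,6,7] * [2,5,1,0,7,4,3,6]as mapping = [0→1,1→2,2→0,3→5,4→4,5→7,6→3,7→6]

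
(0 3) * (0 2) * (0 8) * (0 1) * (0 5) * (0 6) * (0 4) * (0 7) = (0 3 2 8 1 5 6 4 7) 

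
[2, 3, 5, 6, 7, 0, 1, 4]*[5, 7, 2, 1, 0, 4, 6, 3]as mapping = [0→2, 1→1, 2→4, 3→6, 4→3, 5→5, 6→7, 7→0]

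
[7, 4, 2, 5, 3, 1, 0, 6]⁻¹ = [6, 5, 2, 4, 1, 3, 7, 0]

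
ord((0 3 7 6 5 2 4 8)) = 8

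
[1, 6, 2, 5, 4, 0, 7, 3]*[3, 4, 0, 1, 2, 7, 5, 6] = [4, 5, 0, 7, 2, 3, 6, 1]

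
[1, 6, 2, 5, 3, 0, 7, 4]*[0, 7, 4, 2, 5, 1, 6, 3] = [7, 6, 4, 1, 2, 0, 3, 5]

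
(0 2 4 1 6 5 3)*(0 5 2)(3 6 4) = (1 4)(2 3 5 6)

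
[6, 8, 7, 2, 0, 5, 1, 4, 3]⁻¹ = [4, 6, 3, 8, 7, 5, 0, 2, 1]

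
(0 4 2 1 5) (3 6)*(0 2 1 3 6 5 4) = (1 4) (2 3 5) 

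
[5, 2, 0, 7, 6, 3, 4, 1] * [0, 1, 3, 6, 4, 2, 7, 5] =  [2, 3, 0, 5, 7, 6, 4, 1]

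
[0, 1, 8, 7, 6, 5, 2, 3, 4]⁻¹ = [0, 1, 6, 7, 8, 5, 4, 3, 2]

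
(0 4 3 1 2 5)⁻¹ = (0 5 2 1 3 4)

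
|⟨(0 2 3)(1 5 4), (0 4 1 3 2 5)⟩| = 720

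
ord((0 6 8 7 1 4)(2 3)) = 6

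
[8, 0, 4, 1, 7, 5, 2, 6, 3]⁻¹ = [1, 3, 6, 8, 2, 5, 7, 4, 0]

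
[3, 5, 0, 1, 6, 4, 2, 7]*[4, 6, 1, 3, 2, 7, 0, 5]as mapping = [0→3, 1→7, 2→4, 3→6, 4→0, 5→2, 6→1, 7→5]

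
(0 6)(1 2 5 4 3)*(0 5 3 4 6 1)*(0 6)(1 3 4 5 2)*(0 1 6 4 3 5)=(0 5 1 6 2 3 4)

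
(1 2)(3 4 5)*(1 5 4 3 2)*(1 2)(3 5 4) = (1 2 4 3 5)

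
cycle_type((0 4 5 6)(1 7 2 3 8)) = 4.5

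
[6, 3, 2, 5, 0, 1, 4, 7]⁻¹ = [4, 5, 2, 1, 6, 3, 0, 7]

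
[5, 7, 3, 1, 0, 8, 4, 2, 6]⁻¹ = [4, 3, 7, 2, 6, 0, 8, 1, 5]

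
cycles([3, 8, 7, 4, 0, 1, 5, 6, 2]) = (0 3 4)(1 8 2 7 6 5)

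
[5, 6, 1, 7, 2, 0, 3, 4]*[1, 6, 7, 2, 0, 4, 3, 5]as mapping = [0→4, 1→3, 2→6, 3→5, 4→7, 5→1, 6→2, 7→0]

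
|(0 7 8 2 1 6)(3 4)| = 6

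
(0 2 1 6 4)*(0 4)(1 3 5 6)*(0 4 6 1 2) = (1 2 3 5)(4 6)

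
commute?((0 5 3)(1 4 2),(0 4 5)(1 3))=no:(0 5 3)(1 4 2)*(0 4 5)(1 3)=(1 5)(2 3 4),(0 4 5)(1 3)*(0 5 3)(1 4 2)=(0 2 1)(3 4)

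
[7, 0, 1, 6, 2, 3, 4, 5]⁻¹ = [1, 2, 4, 5, 6, 7, 3, 0]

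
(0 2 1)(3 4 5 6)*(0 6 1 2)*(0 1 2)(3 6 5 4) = (0 1 5 2)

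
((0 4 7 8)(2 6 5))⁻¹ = (0 8 7 4)(2 5 6)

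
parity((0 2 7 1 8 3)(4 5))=even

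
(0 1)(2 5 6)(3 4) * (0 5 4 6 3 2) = (0 1 5 3 6)(2 4)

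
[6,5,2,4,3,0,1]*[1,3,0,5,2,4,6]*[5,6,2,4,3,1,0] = [0,3,5,2,1,6,4] 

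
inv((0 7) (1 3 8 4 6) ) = (0 7) (1 6 4 8 3) 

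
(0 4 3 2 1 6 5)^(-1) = (0 5 6 1 2 3 4)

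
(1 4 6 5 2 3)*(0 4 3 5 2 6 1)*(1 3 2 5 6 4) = (0 1 2 6 5 4 3)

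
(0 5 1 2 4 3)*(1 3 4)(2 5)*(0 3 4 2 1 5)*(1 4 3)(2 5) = (0 4 5 3 1)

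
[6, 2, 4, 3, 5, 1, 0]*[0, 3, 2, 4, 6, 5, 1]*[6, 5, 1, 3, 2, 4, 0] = [5, 1, 0, 2, 4, 3, 6]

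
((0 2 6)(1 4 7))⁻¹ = (0 6 2)(1 7 4)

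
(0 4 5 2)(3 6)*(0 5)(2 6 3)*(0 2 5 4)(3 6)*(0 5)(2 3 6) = (0 5 6)(2 4 3)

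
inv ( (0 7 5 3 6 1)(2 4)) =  (0 1 6 3 5 7)(2 4)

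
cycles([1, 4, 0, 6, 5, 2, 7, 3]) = (0 1 4 5 2)(3 6 7)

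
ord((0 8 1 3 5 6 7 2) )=8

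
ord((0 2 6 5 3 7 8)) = 7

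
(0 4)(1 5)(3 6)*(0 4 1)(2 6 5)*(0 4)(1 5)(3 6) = (0 5 4)(1 2 3)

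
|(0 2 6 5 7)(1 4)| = 10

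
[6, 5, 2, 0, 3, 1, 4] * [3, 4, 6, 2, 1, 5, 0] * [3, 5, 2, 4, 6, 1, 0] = [3, 1, 0, 4, 2, 6, 5]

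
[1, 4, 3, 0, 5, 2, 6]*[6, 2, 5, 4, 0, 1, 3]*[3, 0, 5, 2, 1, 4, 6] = [5, 3, 1, 6, 0, 4, 2]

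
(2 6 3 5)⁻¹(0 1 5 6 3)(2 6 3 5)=(0 1 2 3 5)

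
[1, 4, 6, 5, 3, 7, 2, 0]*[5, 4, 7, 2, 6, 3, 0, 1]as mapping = [0→4, 1→6, 2→0, 3→3, 4→2, 5→1, 6→7, 7→5]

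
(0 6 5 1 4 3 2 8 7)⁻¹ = (0 7 8 2 3 4 1 5 6)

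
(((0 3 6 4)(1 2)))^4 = ()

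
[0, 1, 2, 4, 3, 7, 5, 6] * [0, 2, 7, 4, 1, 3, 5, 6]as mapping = [0→0, 1→2, 2→7, 3→1, 4→4, 5→6, 6→3, 7→5]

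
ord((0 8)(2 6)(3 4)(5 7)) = 2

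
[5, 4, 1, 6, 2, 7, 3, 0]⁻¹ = [7, 2, 4, 6, 1, 0, 3, 5]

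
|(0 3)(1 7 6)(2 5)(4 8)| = 6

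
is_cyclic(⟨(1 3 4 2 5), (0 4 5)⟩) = no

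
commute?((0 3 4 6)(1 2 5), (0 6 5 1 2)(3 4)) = no:(0 3 4 6)(1 2 5) * (0 6 5 1 2)(3 4) = (0 4 5 2 1), (0 6 5 1 2)(3 4) * (0 3 4 6)(1 2 5) = (1 5 2 3 6)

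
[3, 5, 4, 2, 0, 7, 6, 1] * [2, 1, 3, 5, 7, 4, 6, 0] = [5, 4, 7, 3, 2, 0, 6, 1]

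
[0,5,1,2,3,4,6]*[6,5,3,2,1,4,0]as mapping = [0→6,1→4,2→5,3→3,4→2,5→1,6→0]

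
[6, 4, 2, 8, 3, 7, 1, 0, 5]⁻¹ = [7, 6, 2, 4, 1, 8, 0, 5, 3]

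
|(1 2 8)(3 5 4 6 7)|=15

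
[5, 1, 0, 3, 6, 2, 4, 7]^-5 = [5, 1, 0, 3, 6, 2, 4, 7]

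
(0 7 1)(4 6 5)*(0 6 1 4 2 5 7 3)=(0 3)(1 6 7 4)(2 5)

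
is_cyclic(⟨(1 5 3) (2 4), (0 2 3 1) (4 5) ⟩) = no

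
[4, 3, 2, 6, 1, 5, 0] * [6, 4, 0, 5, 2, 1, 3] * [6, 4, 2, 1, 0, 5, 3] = [2, 5, 6, 1, 0, 4, 3]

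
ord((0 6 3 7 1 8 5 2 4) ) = 9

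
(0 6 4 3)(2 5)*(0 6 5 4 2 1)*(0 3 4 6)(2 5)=(0 2 6 5 1 3)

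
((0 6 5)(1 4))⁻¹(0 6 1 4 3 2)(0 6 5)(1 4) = (1 3 2 6 5 4)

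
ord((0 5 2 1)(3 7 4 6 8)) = 20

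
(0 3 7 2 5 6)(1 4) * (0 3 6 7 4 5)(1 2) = (0 6 3 4 2)(1 5 7)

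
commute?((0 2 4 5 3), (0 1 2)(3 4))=no:(0 2 4 5 3)*(0 1 2)(3 4)=(1 2 3)(4 5), (0 1 2)(3 4)*(0 2 4 5 3)=(0 1 4)(3 5)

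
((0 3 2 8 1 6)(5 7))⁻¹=(0 6 1 8 2 3)(5 7)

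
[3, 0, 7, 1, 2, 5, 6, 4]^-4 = [1, 3, 4, 0, 7, 5, 6, 2]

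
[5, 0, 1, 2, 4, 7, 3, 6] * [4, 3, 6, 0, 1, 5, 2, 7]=[5, 4, 3, 6, 1, 7, 0, 2]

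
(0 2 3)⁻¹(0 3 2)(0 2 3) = (0 3 2)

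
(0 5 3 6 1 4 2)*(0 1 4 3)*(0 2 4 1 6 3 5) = (1 5 2 6)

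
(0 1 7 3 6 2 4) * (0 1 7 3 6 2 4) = (0 7 6 4 1 3 2)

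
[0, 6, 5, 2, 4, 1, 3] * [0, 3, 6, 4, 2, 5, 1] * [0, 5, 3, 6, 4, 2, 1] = [0, 5, 2, 1, 3, 6, 4]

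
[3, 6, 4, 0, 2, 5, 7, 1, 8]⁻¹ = [3, 7, 4, 0, 2, 5, 1, 6, 8]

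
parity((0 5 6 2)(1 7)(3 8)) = odd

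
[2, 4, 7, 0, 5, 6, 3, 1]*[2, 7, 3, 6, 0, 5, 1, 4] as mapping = [0→3, 1→0, 2→4, 3→2, 4→5, 5→1, 6→6, 7→7] 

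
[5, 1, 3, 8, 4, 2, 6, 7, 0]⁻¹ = [8, 1, 5, 2, 4, 0, 6, 7, 3]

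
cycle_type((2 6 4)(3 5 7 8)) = 3.4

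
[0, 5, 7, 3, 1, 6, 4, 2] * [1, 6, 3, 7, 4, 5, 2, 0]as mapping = [0→1, 1→5, 2→0, 3→7, 4→6, 5→2, 6→4, 7→3]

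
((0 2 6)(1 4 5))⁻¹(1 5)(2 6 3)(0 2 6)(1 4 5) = (0 3 6)(1 4)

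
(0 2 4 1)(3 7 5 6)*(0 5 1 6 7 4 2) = (1 5 7)(3 4 6)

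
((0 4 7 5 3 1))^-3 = (0 5)(1 7)(3 4)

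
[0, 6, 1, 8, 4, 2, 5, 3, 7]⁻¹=[0, 2, 5, 7, 4, 6, 1, 8, 3]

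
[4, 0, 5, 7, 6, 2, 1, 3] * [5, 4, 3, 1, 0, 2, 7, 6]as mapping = [0→0, 1→5, 2→2, 3→6, 4→7, 5→3, 6→4, 7→1]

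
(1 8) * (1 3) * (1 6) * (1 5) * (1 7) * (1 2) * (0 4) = (0 4)(1 8 3 6 5 7 2)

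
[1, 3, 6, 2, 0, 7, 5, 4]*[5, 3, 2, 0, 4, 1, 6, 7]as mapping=[0→3, 1→0, 2→6, 3→2, 4→5, 5→7, 6→1, 7→4]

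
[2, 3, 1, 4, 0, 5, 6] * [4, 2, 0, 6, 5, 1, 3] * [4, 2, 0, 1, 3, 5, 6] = [4, 6, 0, 5, 3, 2, 1]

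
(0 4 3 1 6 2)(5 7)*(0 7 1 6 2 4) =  (1 2 7 5)(3 6 4)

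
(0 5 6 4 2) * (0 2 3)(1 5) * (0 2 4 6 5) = (0 1)(2 4 3)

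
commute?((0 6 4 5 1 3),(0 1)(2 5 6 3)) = no:(0 6 4 5 1 3) * (0 1)(2 5 6 3) = (0 3 1 2 5)(4 6),(0 1)(2 5 6 3) * (0 6 4 5 1 3) = (0 3 2 1 6)(4 5)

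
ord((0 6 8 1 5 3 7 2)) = 8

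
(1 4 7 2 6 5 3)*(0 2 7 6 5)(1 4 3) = (0 2 5 1 3 4 6)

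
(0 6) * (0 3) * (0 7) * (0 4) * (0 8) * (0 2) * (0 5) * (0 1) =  (0 6 3 7 4 8 2 5 1)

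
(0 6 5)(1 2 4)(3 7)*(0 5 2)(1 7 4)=(0 6 2 1)(3 4 7)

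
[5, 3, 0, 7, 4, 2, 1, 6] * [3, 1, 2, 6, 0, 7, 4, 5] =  [7, 6, 3, 5, 0, 2, 1, 4]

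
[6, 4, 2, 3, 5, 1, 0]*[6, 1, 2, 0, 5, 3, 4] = [4, 5, 2, 0, 3, 1, 6]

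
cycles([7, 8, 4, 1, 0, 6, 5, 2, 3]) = (0 7 2 4)(1 8 3)(5 6)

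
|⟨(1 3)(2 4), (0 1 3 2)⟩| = 20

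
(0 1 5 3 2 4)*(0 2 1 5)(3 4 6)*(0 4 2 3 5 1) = (0 1 4 3)(2 6 5)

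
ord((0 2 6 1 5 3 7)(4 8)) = 14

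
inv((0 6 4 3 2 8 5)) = (0 5 8 2 3 4 6)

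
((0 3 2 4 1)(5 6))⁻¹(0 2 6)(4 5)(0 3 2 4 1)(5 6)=(1 6)(3 4 5)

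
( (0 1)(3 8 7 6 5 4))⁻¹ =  (0 1)(3 4 5 6 7 8)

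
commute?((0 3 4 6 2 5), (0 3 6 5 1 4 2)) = no:(0 3 4 6 2 5)*(0 3 6 5 1 4 2) = (0 6)(1 4 5 3 2), (0 3 6 5 1 4 2)*(0 3 4 6 2 5) = (0 4 5 1 6)(2 3)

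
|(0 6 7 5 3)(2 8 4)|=15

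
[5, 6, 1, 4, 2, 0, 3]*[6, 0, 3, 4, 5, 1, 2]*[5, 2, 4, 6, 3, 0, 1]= [2, 4, 5, 0, 6, 1, 3]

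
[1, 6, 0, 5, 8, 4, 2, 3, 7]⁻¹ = [2, 0, 6, 7, 5, 3, 1, 8, 4]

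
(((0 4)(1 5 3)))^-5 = (0 4)(1 5 3)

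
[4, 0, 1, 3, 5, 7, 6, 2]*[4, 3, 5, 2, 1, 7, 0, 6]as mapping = [0→1, 1→4, 2→3, 3→2, 4→7, 5→6, 6→0, 7→5]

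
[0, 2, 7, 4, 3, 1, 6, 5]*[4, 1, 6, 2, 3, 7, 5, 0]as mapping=[0→4, 1→6, 2→0, 3→3, 4→2, 5→1, 6→5, 7→7]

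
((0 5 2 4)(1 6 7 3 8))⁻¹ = (0 4 2 5)(1 8 3 7 6)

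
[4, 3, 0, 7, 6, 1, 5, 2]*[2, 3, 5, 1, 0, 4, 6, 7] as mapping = [0→0, 1→1, 2→2, 3→7, 4→6, 5→3, 6→4, 7→5] 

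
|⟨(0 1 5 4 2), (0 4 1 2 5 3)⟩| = 720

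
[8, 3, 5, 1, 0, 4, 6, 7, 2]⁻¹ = [4, 3, 8, 1, 5, 2, 6, 7, 0]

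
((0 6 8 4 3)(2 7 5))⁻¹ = (0 3 4 8 6)(2 5 7)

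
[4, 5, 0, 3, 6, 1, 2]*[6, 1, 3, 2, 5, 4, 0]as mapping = [0→5, 1→4, 2→6, 3→2, 4→0, 5→1, 6→3]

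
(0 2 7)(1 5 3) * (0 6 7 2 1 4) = (0 1 5 3 4)(6 7)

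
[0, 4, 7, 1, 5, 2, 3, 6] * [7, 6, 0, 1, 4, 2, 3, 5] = [7, 4, 5, 6, 2, 0, 1, 3]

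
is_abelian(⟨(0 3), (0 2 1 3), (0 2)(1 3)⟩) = no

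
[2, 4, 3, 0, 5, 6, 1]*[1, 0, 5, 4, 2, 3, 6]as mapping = [0→5, 1→2, 2→4, 3→1, 4→3, 5→6, 6→0]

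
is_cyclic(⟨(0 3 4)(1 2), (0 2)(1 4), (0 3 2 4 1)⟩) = no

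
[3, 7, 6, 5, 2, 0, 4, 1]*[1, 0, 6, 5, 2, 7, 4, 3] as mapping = [0→5, 1→3, 2→4, 3→7, 4→6, 5→1, 6→2, 7→0] 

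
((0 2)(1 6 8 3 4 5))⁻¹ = (0 2)(1 5 4 3 8 6)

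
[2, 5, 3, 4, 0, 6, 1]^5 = [2, 6, 3, 4, 0, 1, 5]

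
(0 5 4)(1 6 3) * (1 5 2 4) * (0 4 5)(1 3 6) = (0 2 5 3)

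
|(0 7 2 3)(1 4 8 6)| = 4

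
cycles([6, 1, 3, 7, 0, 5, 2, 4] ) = (0 6 2 3 7 4)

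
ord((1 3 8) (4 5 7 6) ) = 12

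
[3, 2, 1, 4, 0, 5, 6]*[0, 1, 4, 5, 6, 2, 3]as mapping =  [0→5, 1→4, 2→1, 3→6, 4→0, 5→2, 6→3]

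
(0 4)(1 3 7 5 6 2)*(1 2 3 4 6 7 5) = (0 6 3 5 7 1 4)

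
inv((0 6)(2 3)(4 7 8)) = (0 6)(2 3)(4 8 7)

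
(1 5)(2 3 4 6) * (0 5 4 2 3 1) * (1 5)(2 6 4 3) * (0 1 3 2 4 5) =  (0 3 6 4 5 1 2)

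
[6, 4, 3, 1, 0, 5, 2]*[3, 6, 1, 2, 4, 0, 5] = [5, 4, 2, 6, 3, 0, 1]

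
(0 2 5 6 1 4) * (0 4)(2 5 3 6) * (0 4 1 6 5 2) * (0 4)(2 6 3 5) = (0 6 3 2 5 4 1)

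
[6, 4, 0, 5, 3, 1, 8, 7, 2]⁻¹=[2, 5, 8, 4, 1, 3, 0, 7, 6]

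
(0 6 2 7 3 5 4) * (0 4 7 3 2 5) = (0 6 5 7 2 3)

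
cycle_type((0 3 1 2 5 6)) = 6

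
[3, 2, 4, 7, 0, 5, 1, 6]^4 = [1, 3, 7, 2, 6, 5, 0, 4]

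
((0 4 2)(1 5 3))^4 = (0 4 2)(1 5 3)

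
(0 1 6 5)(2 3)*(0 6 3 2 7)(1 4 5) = (0 4 5 6 1 3 7)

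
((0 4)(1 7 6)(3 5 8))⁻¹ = (0 4)(1 6 7)(3 8 5)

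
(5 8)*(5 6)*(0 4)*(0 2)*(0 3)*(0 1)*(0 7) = (0 4 2 3 1 7)(5 8 6)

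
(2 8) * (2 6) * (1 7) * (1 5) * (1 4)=(1 7 5 4)(2 8 6)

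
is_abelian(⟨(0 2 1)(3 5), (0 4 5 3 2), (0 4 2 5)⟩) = no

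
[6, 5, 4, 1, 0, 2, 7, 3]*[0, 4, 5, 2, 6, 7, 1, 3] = [1, 7, 6, 4, 0, 5, 3, 2]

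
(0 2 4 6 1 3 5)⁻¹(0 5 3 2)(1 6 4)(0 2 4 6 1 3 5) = (0 5 4 2)(1 6 3)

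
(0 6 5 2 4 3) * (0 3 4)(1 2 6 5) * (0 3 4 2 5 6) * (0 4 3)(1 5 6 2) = (0 2)(1 6 5 4)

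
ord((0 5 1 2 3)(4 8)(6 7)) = 10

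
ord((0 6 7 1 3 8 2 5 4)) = 9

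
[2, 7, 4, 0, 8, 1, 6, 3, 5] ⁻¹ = [3, 5, 0, 7, 2, 8, 6, 1, 4] 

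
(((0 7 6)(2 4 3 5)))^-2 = (0 7 6)(2 3)(4 5)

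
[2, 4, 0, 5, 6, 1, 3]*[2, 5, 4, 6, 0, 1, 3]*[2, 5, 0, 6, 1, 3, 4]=[1, 2, 0, 5, 6, 3, 4]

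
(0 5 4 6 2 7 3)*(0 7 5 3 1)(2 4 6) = (0 3 7 1)(2 5 6 4)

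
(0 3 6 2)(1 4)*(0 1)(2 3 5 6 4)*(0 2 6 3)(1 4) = (0 5 3 1 6)(2 4)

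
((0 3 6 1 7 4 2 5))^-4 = (0 7)(1 5)(2 6)(3 4)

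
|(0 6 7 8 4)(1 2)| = 10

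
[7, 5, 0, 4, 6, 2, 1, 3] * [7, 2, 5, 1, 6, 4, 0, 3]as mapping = [0→3, 1→4, 2→7, 3→6, 4→0, 5→5, 6→2, 7→1]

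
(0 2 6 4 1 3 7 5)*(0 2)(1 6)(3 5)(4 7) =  (1 5 2)(3 4 6 7)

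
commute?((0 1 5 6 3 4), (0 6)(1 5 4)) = no:(0 1 5 6 3 4) * (0 6)(1 5 4) = (0 5)(1 4 6 3), (0 6)(1 5 4) * (0 1 5 6 3 4) = (0 3 4 5)(1 6)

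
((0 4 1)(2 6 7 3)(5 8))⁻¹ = (0 1 4)(2 3 7 6)(5 8)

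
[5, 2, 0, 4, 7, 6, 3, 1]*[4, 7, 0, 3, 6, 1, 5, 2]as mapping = [0→1, 1→0, 2→4, 3→6, 4→2, 5→5, 6→3, 7→7]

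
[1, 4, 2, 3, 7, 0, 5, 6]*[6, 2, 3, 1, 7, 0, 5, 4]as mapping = [0→2, 1→7, 2→3, 3→1, 4→4, 5→6, 6→0, 7→5]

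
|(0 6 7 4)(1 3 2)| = 12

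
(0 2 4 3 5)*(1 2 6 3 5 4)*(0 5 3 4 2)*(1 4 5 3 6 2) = (0 2 4 6 5 3 1)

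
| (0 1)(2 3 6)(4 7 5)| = 6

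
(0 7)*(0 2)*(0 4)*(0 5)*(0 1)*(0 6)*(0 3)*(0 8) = (0 7 2 4 5 1 6 3 8)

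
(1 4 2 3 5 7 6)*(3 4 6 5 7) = (1 6)(2 4)(3 7 5)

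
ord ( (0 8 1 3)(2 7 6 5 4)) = 20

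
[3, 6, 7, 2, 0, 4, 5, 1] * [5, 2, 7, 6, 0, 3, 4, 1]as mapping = [0→6, 1→4, 2→1, 3→7, 4→5, 5→0, 6→3, 7→2]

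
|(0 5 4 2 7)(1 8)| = 10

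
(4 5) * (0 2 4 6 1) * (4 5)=(0 2 5 6 1)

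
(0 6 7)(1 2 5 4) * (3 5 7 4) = (0 6 4 1 2 7)(3 5)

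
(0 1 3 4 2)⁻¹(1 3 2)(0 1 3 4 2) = (0 3 4)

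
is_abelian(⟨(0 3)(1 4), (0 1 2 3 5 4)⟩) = no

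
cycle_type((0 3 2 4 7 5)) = 6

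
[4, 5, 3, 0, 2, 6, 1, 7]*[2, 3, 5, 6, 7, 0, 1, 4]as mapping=[0→7, 1→0, 2→6, 3→2, 4→5, 5→1, 6→3, 7→4]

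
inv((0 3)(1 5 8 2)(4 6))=(0 3)(1 2 8 5)(4 6)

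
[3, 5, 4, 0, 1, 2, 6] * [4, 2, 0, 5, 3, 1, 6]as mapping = [0→5, 1→1, 2→3, 3→4, 4→2, 5→0, 6→6]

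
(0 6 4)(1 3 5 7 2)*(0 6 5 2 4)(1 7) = (0 5 1 3 2 7 4 6)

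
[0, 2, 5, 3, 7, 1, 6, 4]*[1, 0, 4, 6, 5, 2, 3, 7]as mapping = [0→1, 1→4, 2→2, 3→6, 4→7, 5→0, 6→3, 7→5]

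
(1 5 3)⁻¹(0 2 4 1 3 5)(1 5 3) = (0 2 4 5 1 3)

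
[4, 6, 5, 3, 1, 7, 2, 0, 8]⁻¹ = [7, 4, 6, 3, 0, 2, 1, 5, 8]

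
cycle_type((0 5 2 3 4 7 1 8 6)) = 9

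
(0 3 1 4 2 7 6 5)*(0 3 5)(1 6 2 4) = (0 5 3 6)(2 7)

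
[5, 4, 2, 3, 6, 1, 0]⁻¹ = [6, 5, 2, 3, 1, 0, 4]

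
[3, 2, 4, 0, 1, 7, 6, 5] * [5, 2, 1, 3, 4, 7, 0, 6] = [3, 1, 4, 5, 2, 6, 0, 7]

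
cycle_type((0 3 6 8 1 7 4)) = 7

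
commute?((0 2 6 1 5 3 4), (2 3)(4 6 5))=no:(0 2 6 1 5 3 4)*(2 3)(4 6 5)=(0 3 6 1 4)(2 5), (2 3)(4 6 5)*(0 2 6 1 5 3 4)=(0 2 4 1 5)(3 6)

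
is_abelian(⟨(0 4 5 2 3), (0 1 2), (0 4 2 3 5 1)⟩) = no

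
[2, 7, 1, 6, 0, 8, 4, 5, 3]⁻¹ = [4, 2, 0, 8, 6, 7, 3, 1, 5]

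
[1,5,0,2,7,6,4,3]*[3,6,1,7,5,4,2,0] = [6,4,3,1,0,2,5,7]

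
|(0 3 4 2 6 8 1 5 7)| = 9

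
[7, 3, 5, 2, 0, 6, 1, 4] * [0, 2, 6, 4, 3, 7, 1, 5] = [5, 4, 7, 6, 0, 1, 2, 3]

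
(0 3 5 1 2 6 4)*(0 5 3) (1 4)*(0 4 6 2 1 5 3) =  (0 4 3) (5 6) 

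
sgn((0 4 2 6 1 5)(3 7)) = 1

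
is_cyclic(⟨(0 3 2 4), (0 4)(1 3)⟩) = no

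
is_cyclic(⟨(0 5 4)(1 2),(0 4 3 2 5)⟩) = no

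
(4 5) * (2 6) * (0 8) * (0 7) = (0 8 7)(2 6)(4 5)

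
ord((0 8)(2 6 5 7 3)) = 10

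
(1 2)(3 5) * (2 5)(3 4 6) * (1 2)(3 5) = (1 3)(4 6 5)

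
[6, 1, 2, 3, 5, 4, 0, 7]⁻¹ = [6, 1, 2, 3, 5, 4, 0, 7]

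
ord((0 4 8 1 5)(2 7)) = 10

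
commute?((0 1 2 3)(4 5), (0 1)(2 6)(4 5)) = no:(0 1 2 3)(4 5)*(0 1)(2 6)(4 5) = (1 6 2 3), (0 1)(2 6)(4 5)*(0 1 2 3)(4 5) = (0 2 6 3)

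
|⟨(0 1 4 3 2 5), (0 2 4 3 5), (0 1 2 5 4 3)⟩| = 720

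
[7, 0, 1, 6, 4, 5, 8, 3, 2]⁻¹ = [1, 2, 8, 7, 4, 5, 3, 0, 6]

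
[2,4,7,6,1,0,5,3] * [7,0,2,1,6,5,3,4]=[2,6,4,3,0,7,5,1]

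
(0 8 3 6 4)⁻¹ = (0 4 6 3 8)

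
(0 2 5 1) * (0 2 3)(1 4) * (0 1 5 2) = (0 3 1)(4 5)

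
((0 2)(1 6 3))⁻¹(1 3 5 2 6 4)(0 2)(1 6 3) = (0 3 4 6 1 5)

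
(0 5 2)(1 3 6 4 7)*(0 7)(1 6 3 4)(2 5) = (0 2 7 6 1 4)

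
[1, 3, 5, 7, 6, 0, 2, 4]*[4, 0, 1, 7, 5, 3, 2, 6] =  [0, 7, 3, 6, 2, 4, 1, 5]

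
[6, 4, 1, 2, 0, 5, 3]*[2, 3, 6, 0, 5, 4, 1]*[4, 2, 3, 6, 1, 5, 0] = [2, 5, 6, 0, 3, 1, 4]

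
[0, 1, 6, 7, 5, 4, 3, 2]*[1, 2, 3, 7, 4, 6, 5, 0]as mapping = [0→1, 1→2, 2→5, 3→0, 4→6, 5→4, 6→7, 7→3]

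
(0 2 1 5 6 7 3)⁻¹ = (0 3 7 6 5 1 2)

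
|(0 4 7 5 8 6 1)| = 7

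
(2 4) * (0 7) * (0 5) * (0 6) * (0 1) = (0 7 5 6 1)(2 4)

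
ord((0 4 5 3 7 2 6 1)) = 8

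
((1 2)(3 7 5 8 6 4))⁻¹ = (1 2)(3 4 6 8 5 7)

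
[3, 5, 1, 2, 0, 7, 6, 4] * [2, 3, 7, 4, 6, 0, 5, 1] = [4, 0, 3, 7, 2, 1, 5, 6]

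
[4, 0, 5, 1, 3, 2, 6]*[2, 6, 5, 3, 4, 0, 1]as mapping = [0→4, 1→2, 2→0, 3→6, 4→3, 5→5, 6→1]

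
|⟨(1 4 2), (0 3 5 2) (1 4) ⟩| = 360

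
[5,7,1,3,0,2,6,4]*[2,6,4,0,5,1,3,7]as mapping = [0→1,1→7,2→6,3→0,4→2,5→4,6→3,7→5]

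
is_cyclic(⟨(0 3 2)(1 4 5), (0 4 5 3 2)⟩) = no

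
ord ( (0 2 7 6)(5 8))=4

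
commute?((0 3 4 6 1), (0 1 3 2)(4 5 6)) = no:(0 3 4 6 1) * (0 1 3 2)(4 5 6) = (0 2)(3 5 6), (0 1 3 2)(4 5 6) * (0 3 4 6 1) = (1 4 5)(2 3)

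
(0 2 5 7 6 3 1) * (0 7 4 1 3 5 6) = (0 2 6 5 4 1 7)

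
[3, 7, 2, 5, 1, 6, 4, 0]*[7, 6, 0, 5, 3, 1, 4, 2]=[5, 2, 0, 1, 6, 4, 3, 7]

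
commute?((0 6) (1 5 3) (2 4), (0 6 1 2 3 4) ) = no:(0 6) (1 5 3) (2 4) * (0 6 1 2 3 4) = (0 1 5 4 3 2), (0 6 1 2 3 4) * (0 6) (1 5 3) (2 4) = (1 4 6 5 3 2) 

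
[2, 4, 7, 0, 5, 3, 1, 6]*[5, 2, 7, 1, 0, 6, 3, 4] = [7, 0, 4, 5, 6, 1, 2, 3]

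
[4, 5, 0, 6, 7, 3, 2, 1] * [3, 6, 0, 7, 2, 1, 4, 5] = [2, 1, 3, 4, 5, 7, 0, 6]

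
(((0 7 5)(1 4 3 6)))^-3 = (1 4 3 6)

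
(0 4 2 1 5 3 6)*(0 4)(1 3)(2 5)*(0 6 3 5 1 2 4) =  (0 6)(1 4)(2 5)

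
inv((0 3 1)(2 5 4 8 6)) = (0 1 3)(2 6 8 4 5)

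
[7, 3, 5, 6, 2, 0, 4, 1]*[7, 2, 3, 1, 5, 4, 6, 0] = [0, 1, 4, 6, 3, 7, 5, 2]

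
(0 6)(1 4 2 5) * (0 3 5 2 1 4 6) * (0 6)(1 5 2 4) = (0 6 3 2 4 5 1)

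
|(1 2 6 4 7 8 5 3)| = 8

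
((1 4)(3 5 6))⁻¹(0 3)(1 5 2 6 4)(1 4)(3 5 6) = (0 5)(1 4 6 2 3)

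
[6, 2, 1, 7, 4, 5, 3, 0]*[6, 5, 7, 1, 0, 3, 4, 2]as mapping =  [0→4, 1→7, 2→5, 3→2, 4→0, 5→3, 6→1, 7→6]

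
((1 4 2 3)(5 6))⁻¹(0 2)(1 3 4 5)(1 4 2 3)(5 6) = (0 3)(1 2 6 4)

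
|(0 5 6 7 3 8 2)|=7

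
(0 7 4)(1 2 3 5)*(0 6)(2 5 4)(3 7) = (0 3 4 6)(1 5)(2 7)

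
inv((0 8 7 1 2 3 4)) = (0 4 3 2 1 7 8)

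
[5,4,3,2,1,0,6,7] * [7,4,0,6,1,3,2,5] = [3,1,6,0,4,7,2,5]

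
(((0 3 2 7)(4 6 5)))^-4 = (4 5 6)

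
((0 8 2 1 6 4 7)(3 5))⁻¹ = (0 7 4 6 1 2 8)(3 5)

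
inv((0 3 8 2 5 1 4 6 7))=(0 7 6 4 1 5 2 8 3)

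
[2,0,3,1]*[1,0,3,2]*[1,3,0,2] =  [2,3,0,1]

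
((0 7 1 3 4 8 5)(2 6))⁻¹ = (0 5 8 4 3 1 7)(2 6)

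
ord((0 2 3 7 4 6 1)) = 7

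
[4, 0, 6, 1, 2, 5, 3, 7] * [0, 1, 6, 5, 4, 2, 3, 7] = [4, 0, 3, 1, 6, 2, 5, 7]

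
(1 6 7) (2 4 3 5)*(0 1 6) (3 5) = (0 1) (2 4 5) (6 7) 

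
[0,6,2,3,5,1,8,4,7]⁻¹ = [0,5,2,3,7,4,1,8,6]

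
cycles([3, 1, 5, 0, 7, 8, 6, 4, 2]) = (0 3)(2 5 8)(4 7)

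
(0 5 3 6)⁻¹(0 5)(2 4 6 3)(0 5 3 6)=(0 6 2 4)(3 5)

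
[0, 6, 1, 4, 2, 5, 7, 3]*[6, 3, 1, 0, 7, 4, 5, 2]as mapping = [0→6, 1→5, 2→3, 3→7, 4→1, 5→4, 6→2, 7→0]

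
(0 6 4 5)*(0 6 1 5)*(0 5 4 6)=(0 1 4 5)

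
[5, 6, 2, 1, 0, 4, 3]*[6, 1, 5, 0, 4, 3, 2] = [3, 2, 5, 1, 6, 4, 0]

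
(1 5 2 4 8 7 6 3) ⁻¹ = (1 3 6 7 8 4 2 5) 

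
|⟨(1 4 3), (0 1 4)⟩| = 12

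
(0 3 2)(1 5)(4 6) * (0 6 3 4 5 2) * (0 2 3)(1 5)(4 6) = (0 6 1 3 2 4)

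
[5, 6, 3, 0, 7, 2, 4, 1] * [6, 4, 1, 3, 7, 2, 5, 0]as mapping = [0→2, 1→5, 2→3, 3→6, 4→0, 5→1, 6→7, 7→4]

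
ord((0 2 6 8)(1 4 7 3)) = 4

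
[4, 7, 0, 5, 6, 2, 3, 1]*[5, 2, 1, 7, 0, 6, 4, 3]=[0, 3, 5, 6, 4, 1, 7, 2]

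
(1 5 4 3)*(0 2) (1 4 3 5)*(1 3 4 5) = (0 2) (1 3 5 4) 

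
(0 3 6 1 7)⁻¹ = (0 7 1 6 3)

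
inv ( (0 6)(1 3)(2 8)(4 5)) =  (0 6)(1 3)(2 8)(4 5)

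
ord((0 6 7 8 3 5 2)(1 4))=14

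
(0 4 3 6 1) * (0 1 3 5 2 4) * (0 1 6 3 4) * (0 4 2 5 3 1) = (1 6 2 4 3)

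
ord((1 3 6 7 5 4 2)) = 7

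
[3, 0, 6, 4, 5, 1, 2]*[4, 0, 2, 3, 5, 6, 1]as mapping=[0→3, 1→4, 2→1, 3→5, 4→6, 5→0, 6→2]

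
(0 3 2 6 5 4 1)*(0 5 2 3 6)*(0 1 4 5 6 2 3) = (0 2 1 6 3)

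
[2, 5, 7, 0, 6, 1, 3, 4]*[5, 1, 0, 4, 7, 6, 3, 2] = [0, 6, 2, 5, 3, 1, 4, 7]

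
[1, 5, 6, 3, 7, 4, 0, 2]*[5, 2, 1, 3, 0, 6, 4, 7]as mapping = [0→2, 1→6, 2→4, 3→3, 4→7, 5→0, 6→5, 7→1]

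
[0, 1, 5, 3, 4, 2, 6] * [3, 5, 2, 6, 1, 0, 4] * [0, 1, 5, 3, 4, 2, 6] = [3, 2, 0, 6, 1, 5, 4]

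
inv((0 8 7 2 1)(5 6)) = (0 1 2 7 8)(5 6)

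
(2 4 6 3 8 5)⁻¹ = (2 5 8 3 6 4)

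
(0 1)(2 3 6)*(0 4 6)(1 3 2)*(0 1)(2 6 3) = (0 2 6)(1 4 3)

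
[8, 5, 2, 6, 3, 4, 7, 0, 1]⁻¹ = [7, 8, 2, 4, 5, 1, 3, 6, 0]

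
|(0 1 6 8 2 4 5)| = 7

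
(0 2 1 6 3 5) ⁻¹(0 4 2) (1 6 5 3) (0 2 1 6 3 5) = (0 5 6 3) (1 2 4) 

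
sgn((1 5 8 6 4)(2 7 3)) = 1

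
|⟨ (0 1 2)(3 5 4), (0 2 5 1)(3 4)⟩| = 360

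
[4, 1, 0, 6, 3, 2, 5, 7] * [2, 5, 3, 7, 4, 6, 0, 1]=[4, 5, 2, 0, 7, 3, 6, 1]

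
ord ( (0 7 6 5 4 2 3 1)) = 8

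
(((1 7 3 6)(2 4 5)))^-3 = (1 7 3 6)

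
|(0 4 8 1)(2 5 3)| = 12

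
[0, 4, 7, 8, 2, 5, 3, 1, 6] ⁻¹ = [0, 7, 4, 6, 1, 5, 8, 2, 3] 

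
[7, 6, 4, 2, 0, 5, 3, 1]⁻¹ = [4, 7, 3, 6, 2, 5, 1, 0]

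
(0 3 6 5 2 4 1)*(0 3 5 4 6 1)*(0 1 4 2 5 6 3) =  (0 6 2 3 4 1)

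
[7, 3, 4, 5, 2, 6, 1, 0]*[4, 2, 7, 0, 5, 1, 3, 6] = [6, 0, 5, 1, 7, 3, 2, 4]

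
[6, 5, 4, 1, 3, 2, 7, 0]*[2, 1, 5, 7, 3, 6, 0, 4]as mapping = [0→0, 1→6, 2→3, 3→1, 4→7, 5→5, 6→4, 7→2]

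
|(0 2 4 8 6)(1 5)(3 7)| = 10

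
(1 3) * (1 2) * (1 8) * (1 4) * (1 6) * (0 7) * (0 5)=(0 7 5)(1 3 2 8 4 6)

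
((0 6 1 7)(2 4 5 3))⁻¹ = (0 7 1 6)(2 3 5 4)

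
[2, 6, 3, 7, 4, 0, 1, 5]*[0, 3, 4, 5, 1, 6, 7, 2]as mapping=[0→4, 1→7, 2→5, 3→2, 4→1, 5→0, 6→3, 7→6]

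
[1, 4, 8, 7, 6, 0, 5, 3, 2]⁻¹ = [5, 0, 8, 7, 1, 6, 4, 3, 2]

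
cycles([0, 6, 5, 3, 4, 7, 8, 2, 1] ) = (1 6 8) (2 5 7) 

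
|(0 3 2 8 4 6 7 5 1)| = 9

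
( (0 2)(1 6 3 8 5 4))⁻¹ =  (0 2)(1 4 5 8 3 6)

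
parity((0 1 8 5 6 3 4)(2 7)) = odd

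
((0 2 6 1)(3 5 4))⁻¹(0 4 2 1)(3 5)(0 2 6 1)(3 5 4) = (0 2 3 6)(4 5)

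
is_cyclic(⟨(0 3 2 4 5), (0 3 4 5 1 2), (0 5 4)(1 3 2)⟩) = no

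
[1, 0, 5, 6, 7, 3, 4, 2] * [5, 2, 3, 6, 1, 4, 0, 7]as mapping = [0→2, 1→5, 2→4, 3→0, 4→7, 5→6, 6→1, 7→3]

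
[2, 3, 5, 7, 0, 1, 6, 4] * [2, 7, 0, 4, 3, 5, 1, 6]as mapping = [0→0, 1→4, 2→5, 3→6, 4→2, 5→7, 6→1, 7→3]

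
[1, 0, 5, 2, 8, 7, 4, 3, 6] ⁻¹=[1, 0, 3, 7, 6, 2, 8, 5, 4] 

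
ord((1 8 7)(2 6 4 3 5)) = 15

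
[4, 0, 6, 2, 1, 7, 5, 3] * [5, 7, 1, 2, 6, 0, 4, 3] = [6, 5, 4, 1, 7, 3, 0, 2] 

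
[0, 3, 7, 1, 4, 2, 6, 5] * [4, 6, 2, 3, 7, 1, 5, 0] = [4, 3, 0, 6, 7, 2, 5, 1]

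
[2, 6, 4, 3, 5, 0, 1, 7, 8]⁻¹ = [5, 6, 0, 3, 2, 4, 1, 7, 8]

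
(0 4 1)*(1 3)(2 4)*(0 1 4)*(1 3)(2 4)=(0 4 1 3 2)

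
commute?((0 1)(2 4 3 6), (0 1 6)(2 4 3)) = no:(0 1)(2 4 3 6) * (0 1 6)(2 4 3) = (0 6 4 2 3), (0 1 6)(2 4 3) * (0 1)(2 4 3 6) = (1 2 3 4 6)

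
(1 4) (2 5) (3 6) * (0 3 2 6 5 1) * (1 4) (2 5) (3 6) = (0 6 5 3 2 4) 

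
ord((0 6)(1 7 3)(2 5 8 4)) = 12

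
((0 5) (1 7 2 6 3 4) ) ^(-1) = (0 5) (1 4 3 6 2 7) 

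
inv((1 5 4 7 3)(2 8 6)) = (1 3 7 4 5)(2 6 8)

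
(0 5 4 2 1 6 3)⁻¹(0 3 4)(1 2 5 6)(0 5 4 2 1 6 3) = (0 2 5)(1 4 3 6)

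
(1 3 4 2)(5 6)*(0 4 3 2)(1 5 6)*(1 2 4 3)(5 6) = (0 3 1 4)(2 6 5)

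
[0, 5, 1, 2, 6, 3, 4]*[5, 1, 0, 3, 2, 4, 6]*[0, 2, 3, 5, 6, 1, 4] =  [1, 6, 2, 0, 4, 5, 3] 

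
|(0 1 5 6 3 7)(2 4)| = 6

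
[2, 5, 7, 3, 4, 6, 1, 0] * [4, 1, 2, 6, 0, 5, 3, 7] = [2, 5, 7, 6, 0, 3, 1, 4]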